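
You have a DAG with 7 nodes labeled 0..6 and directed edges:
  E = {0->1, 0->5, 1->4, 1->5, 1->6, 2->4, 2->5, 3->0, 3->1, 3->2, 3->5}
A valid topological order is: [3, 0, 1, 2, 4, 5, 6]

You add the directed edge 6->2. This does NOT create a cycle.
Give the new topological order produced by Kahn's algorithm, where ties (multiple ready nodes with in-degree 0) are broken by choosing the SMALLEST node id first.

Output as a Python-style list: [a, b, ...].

Old toposort: [3, 0, 1, 2, 4, 5, 6]
Added edge: 6->2
Position of 6 (6) > position of 2 (3). Must reorder: 6 must now come before 2.
Run Kahn's algorithm (break ties by smallest node id):
  initial in-degrees: [1, 2, 2, 0, 2, 4, 1]
  ready (indeg=0): [3]
  pop 3: indeg[0]->0; indeg[1]->1; indeg[2]->1; indeg[5]->3 | ready=[0] | order so far=[3]
  pop 0: indeg[1]->0; indeg[5]->2 | ready=[1] | order so far=[3, 0]
  pop 1: indeg[4]->1; indeg[5]->1; indeg[6]->0 | ready=[6] | order so far=[3, 0, 1]
  pop 6: indeg[2]->0 | ready=[2] | order so far=[3, 0, 1, 6]
  pop 2: indeg[4]->0; indeg[5]->0 | ready=[4, 5] | order so far=[3, 0, 1, 6, 2]
  pop 4: no out-edges | ready=[5] | order so far=[3, 0, 1, 6, 2, 4]
  pop 5: no out-edges | ready=[] | order so far=[3, 0, 1, 6, 2, 4, 5]
  Result: [3, 0, 1, 6, 2, 4, 5]

Answer: [3, 0, 1, 6, 2, 4, 5]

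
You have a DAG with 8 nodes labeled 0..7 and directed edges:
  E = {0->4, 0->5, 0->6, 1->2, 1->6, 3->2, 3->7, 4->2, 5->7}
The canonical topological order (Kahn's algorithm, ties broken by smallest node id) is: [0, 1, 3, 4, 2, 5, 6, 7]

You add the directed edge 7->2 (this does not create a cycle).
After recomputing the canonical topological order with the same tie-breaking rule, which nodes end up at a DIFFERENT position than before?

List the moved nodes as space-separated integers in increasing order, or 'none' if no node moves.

Old toposort: [0, 1, 3, 4, 2, 5, 6, 7]
Added edge 7->2
Recompute Kahn (smallest-id tiebreak):
  initial in-degrees: [0, 0, 4, 0, 1, 1, 2, 2]
  ready (indeg=0): [0, 1, 3]
  pop 0: indeg[4]->0; indeg[5]->0; indeg[6]->1 | ready=[1, 3, 4, 5] | order so far=[0]
  pop 1: indeg[2]->3; indeg[6]->0 | ready=[3, 4, 5, 6] | order so far=[0, 1]
  pop 3: indeg[2]->2; indeg[7]->1 | ready=[4, 5, 6] | order so far=[0, 1, 3]
  pop 4: indeg[2]->1 | ready=[5, 6] | order so far=[0, 1, 3, 4]
  pop 5: indeg[7]->0 | ready=[6, 7] | order so far=[0, 1, 3, 4, 5]
  pop 6: no out-edges | ready=[7] | order so far=[0, 1, 3, 4, 5, 6]
  pop 7: indeg[2]->0 | ready=[2] | order so far=[0, 1, 3, 4, 5, 6, 7]
  pop 2: no out-edges | ready=[] | order so far=[0, 1, 3, 4, 5, 6, 7, 2]
New canonical toposort: [0, 1, 3, 4, 5, 6, 7, 2]
Compare positions:
  Node 0: index 0 -> 0 (same)
  Node 1: index 1 -> 1 (same)
  Node 2: index 4 -> 7 (moved)
  Node 3: index 2 -> 2 (same)
  Node 4: index 3 -> 3 (same)
  Node 5: index 5 -> 4 (moved)
  Node 6: index 6 -> 5 (moved)
  Node 7: index 7 -> 6 (moved)
Nodes that changed position: 2 5 6 7

Answer: 2 5 6 7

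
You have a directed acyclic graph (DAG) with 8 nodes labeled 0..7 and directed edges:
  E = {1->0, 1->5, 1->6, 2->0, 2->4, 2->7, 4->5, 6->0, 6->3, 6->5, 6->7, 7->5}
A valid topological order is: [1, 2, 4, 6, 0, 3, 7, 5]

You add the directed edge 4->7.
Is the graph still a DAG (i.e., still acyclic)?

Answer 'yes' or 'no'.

Answer: yes

Derivation:
Given toposort: [1, 2, 4, 6, 0, 3, 7, 5]
Position of 4: index 2; position of 7: index 6
New edge 4->7: forward
Forward edge: respects the existing order. Still a DAG, same toposort still valid.
Still a DAG? yes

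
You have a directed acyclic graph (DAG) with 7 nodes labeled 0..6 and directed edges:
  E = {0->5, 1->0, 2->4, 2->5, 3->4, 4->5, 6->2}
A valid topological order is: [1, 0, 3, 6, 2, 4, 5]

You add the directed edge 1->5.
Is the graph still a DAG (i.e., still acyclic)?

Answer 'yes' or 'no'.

Given toposort: [1, 0, 3, 6, 2, 4, 5]
Position of 1: index 0; position of 5: index 6
New edge 1->5: forward
Forward edge: respects the existing order. Still a DAG, same toposort still valid.
Still a DAG? yes

Answer: yes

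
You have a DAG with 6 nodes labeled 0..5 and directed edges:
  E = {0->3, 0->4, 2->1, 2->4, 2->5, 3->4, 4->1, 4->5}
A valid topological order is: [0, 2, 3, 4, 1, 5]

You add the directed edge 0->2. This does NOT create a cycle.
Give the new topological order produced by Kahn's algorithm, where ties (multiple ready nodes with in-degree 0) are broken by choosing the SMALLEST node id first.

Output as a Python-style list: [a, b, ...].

Answer: [0, 2, 3, 4, 1, 5]

Derivation:
Old toposort: [0, 2, 3, 4, 1, 5]
Added edge: 0->2
Position of 0 (0) < position of 2 (1). Old order still valid.
Run Kahn's algorithm (break ties by smallest node id):
  initial in-degrees: [0, 2, 1, 1, 3, 2]
  ready (indeg=0): [0]
  pop 0: indeg[2]->0; indeg[3]->0; indeg[4]->2 | ready=[2, 3] | order so far=[0]
  pop 2: indeg[1]->1; indeg[4]->1; indeg[5]->1 | ready=[3] | order so far=[0, 2]
  pop 3: indeg[4]->0 | ready=[4] | order so far=[0, 2, 3]
  pop 4: indeg[1]->0; indeg[5]->0 | ready=[1, 5] | order so far=[0, 2, 3, 4]
  pop 1: no out-edges | ready=[5] | order so far=[0, 2, 3, 4, 1]
  pop 5: no out-edges | ready=[] | order so far=[0, 2, 3, 4, 1, 5]
  Result: [0, 2, 3, 4, 1, 5]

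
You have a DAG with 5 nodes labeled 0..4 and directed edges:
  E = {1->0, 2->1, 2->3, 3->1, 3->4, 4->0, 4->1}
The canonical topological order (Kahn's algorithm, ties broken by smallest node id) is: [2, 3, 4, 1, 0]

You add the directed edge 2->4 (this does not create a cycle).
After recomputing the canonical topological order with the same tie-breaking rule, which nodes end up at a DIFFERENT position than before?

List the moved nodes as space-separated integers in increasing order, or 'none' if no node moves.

Old toposort: [2, 3, 4, 1, 0]
Added edge 2->4
Recompute Kahn (smallest-id tiebreak):
  initial in-degrees: [2, 3, 0, 1, 2]
  ready (indeg=0): [2]
  pop 2: indeg[1]->2; indeg[3]->0; indeg[4]->1 | ready=[3] | order so far=[2]
  pop 3: indeg[1]->1; indeg[4]->0 | ready=[4] | order so far=[2, 3]
  pop 4: indeg[0]->1; indeg[1]->0 | ready=[1] | order so far=[2, 3, 4]
  pop 1: indeg[0]->0 | ready=[0] | order so far=[2, 3, 4, 1]
  pop 0: no out-edges | ready=[] | order so far=[2, 3, 4, 1, 0]
New canonical toposort: [2, 3, 4, 1, 0]
Compare positions:
  Node 0: index 4 -> 4 (same)
  Node 1: index 3 -> 3 (same)
  Node 2: index 0 -> 0 (same)
  Node 3: index 1 -> 1 (same)
  Node 4: index 2 -> 2 (same)
Nodes that changed position: none

Answer: none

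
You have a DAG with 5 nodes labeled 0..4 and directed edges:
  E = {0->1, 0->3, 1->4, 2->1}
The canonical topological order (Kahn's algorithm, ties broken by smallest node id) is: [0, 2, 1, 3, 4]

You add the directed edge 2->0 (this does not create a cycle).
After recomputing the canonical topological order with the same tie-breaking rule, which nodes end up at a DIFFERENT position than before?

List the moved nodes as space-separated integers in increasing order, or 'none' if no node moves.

Old toposort: [0, 2, 1, 3, 4]
Added edge 2->0
Recompute Kahn (smallest-id tiebreak):
  initial in-degrees: [1, 2, 0, 1, 1]
  ready (indeg=0): [2]
  pop 2: indeg[0]->0; indeg[1]->1 | ready=[0] | order so far=[2]
  pop 0: indeg[1]->0; indeg[3]->0 | ready=[1, 3] | order so far=[2, 0]
  pop 1: indeg[4]->0 | ready=[3, 4] | order so far=[2, 0, 1]
  pop 3: no out-edges | ready=[4] | order so far=[2, 0, 1, 3]
  pop 4: no out-edges | ready=[] | order so far=[2, 0, 1, 3, 4]
New canonical toposort: [2, 0, 1, 3, 4]
Compare positions:
  Node 0: index 0 -> 1 (moved)
  Node 1: index 2 -> 2 (same)
  Node 2: index 1 -> 0 (moved)
  Node 3: index 3 -> 3 (same)
  Node 4: index 4 -> 4 (same)
Nodes that changed position: 0 2

Answer: 0 2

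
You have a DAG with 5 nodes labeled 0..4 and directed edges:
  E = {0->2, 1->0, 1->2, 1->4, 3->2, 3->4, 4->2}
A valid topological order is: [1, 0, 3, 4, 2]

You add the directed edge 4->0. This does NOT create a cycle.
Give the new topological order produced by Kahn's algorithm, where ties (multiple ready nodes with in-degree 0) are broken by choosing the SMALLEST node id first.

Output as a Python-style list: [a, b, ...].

Answer: [1, 3, 4, 0, 2]

Derivation:
Old toposort: [1, 0, 3, 4, 2]
Added edge: 4->0
Position of 4 (3) > position of 0 (1). Must reorder: 4 must now come before 0.
Run Kahn's algorithm (break ties by smallest node id):
  initial in-degrees: [2, 0, 4, 0, 2]
  ready (indeg=0): [1, 3]
  pop 1: indeg[0]->1; indeg[2]->3; indeg[4]->1 | ready=[3] | order so far=[1]
  pop 3: indeg[2]->2; indeg[4]->0 | ready=[4] | order so far=[1, 3]
  pop 4: indeg[0]->0; indeg[2]->1 | ready=[0] | order so far=[1, 3, 4]
  pop 0: indeg[2]->0 | ready=[2] | order so far=[1, 3, 4, 0]
  pop 2: no out-edges | ready=[] | order so far=[1, 3, 4, 0, 2]
  Result: [1, 3, 4, 0, 2]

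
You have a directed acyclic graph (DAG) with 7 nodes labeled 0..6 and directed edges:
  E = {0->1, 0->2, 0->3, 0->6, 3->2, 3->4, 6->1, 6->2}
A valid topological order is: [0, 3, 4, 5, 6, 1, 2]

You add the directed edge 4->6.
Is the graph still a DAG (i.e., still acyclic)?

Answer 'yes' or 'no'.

Answer: yes

Derivation:
Given toposort: [0, 3, 4, 5, 6, 1, 2]
Position of 4: index 2; position of 6: index 4
New edge 4->6: forward
Forward edge: respects the existing order. Still a DAG, same toposort still valid.
Still a DAG? yes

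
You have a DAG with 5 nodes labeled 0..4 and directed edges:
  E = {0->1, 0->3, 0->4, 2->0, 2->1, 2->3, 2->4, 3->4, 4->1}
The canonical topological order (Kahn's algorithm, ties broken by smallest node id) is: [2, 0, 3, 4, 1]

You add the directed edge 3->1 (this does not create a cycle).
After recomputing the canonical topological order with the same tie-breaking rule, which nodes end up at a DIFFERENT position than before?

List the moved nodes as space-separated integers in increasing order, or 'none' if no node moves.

Old toposort: [2, 0, 3, 4, 1]
Added edge 3->1
Recompute Kahn (smallest-id tiebreak):
  initial in-degrees: [1, 4, 0, 2, 3]
  ready (indeg=0): [2]
  pop 2: indeg[0]->0; indeg[1]->3; indeg[3]->1; indeg[4]->2 | ready=[0] | order so far=[2]
  pop 0: indeg[1]->2; indeg[3]->0; indeg[4]->1 | ready=[3] | order so far=[2, 0]
  pop 3: indeg[1]->1; indeg[4]->0 | ready=[4] | order so far=[2, 0, 3]
  pop 4: indeg[1]->0 | ready=[1] | order so far=[2, 0, 3, 4]
  pop 1: no out-edges | ready=[] | order so far=[2, 0, 3, 4, 1]
New canonical toposort: [2, 0, 3, 4, 1]
Compare positions:
  Node 0: index 1 -> 1 (same)
  Node 1: index 4 -> 4 (same)
  Node 2: index 0 -> 0 (same)
  Node 3: index 2 -> 2 (same)
  Node 4: index 3 -> 3 (same)
Nodes that changed position: none

Answer: none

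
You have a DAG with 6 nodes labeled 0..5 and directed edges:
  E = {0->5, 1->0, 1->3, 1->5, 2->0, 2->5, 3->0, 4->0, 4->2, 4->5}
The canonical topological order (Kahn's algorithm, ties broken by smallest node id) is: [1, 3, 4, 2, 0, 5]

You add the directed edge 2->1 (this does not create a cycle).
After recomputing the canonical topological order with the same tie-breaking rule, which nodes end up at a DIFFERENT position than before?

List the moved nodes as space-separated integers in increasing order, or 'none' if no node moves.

Old toposort: [1, 3, 4, 2, 0, 5]
Added edge 2->1
Recompute Kahn (smallest-id tiebreak):
  initial in-degrees: [4, 1, 1, 1, 0, 4]
  ready (indeg=0): [4]
  pop 4: indeg[0]->3; indeg[2]->0; indeg[5]->3 | ready=[2] | order so far=[4]
  pop 2: indeg[0]->2; indeg[1]->0; indeg[5]->2 | ready=[1] | order so far=[4, 2]
  pop 1: indeg[0]->1; indeg[3]->0; indeg[5]->1 | ready=[3] | order so far=[4, 2, 1]
  pop 3: indeg[0]->0 | ready=[0] | order so far=[4, 2, 1, 3]
  pop 0: indeg[5]->0 | ready=[5] | order so far=[4, 2, 1, 3, 0]
  pop 5: no out-edges | ready=[] | order so far=[4, 2, 1, 3, 0, 5]
New canonical toposort: [4, 2, 1, 3, 0, 5]
Compare positions:
  Node 0: index 4 -> 4 (same)
  Node 1: index 0 -> 2 (moved)
  Node 2: index 3 -> 1 (moved)
  Node 3: index 1 -> 3 (moved)
  Node 4: index 2 -> 0 (moved)
  Node 5: index 5 -> 5 (same)
Nodes that changed position: 1 2 3 4

Answer: 1 2 3 4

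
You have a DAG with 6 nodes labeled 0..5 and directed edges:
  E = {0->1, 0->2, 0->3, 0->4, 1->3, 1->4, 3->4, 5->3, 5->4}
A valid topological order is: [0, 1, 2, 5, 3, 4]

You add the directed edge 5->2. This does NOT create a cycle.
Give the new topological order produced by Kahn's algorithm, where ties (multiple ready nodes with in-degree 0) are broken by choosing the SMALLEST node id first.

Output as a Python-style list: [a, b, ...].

Answer: [0, 1, 5, 2, 3, 4]

Derivation:
Old toposort: [0, 1, 2, 5, 3, 4]
Added edge: 5->2
Position of 5 (3) > position of 2 (2). Must reorder: 5 must now come before 2.
Run Kahn's algorithm (break ties by smallest node id):
  initial in-degrees: [0, 1, 2, 3, 4, 0]
  ready (indeg=0): [0, 5]
  pop 0: indeg[1]->0; indeg[2]->1; indeg[3]->2; indeg[4]->3 | ready=[1, 5] | order so far=[0]
  pop 1: indeg[3]->1; indeg[4]->2 | ready=[5] | order so far=[0, 1]
  pop 5: indeg[2]->0; indeg[3]->0; indeg[4]->1 | ready=[2, 3] | order so far=[0, 1, 5]
  pop 2: no out-edges | ready=[3] | order so far=[0, 1, 5, 2]
  pop 3: indeg[4]->0 | ready=[4] | order so far=[0, 1, 5, 2, 3]
  pop 4: no out-edges | ready=[] | order so far=[0, 1, 5, 2, 3, 4]
  Result: [0, 1, 5, 2, 3, 4]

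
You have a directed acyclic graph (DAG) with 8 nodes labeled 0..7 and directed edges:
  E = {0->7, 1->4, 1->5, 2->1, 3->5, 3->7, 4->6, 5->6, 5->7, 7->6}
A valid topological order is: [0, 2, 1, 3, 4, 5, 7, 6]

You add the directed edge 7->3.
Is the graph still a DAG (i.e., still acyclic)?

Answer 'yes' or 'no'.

Answer: no

Derivation:
Given toposort: [0, 2, 1, 3, 4, 5, 7, 6]
Position of 7: index 6; position of 3: index 3
New edge 7->3: backward (u after v in old order)
Backward edge: old toposort is now invalid. Check if this creates a cycle.
Does 3 already reach 7? Reachable from 3: [3, 5, 6, 7]. YES -> cycle!
Still a DAG? no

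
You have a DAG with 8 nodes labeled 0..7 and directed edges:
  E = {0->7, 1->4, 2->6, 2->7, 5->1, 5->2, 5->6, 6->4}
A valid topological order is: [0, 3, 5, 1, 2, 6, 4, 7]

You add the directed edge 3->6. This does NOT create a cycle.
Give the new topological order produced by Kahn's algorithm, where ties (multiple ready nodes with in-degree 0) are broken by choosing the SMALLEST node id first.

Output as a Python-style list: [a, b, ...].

Old toposort: [0, 3, 5, 1, 2, 6, 4, 7]
Added edge: 3->6
Position of 3 (1) < position of 6 (5). Old order still valid.
Run Kahn's algorithm (break ties by smallest node id):
  initial in-degrees: [0, 1, 1, 0, 2, 0, 3, 2]
  ready (indeg=0): [0, 3, 5]
  pop 0: indeg[7]->1 | ready=[3, 5] | order so far=[0]
  pop 3: indeg[6]->2 | ready=[5] | order so far=[0, 3]
  pop 5: indeg[1]->0; indeg[2]->0; indeg[6]->1 | ready=[1, 2] | order so far=[0, 3, 5]
  pop 1: indeg[4]->1 | ready=[2] | order so far=[0, 3, 5, 1]
  pop 2: indeg[6]->0; indeg[7]->0 | ready=[6, 7] | order so far=[0, 3, 5, 1, 2]
  pop 6: indeg[4]->0 | ready=[4, 7] | order so far=[0, 3, 5, 1, 2, 6]
  pop 4: no out-edges | ready=[7] | order so far=[0, 3, 5, 1, 2, 6, 4]
  pop 7: no out-edges | ready=[] | order so far=[0, 3, 5, 1, 2, 6, 4, 7]
  Result: [0, 3, 5, 1, 2, 6, 4, 7]

Answer: [0, 3, 5, 1, 2, 6, 4, 7]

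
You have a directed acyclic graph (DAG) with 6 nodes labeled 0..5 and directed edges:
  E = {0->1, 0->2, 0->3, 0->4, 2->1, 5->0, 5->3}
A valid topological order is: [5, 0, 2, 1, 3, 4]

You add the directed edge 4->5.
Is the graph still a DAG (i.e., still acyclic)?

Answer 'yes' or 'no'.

Given toposort: [5, 0, 2, 1, 3, 4]
Position of 4: index 5; position of 5: index 0
New edge 4->5: backward (u after v in old order)
Backward edge: old toposort is now invalid. Check if this creates a cycle.
Does 5 already reach 4? Reachable from 5: [0, 1, 2, 3, 4, 5]. YES -> cycle!
Still a DAG? no

Answer: no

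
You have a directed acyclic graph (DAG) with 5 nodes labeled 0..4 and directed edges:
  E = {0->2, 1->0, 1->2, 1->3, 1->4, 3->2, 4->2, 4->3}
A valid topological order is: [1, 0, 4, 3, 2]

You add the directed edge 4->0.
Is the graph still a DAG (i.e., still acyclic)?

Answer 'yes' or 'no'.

Answer: yes

Derivation:
Given toposort: [1, 0, 4, 3, 2]
Position of 4: index 2; position of 0: index 1
New edge 4->0: backward (u after v in old order)
Backward edge: old toposort is now invalid. Check if this creates a cycle.
Does 0 already reach 4? Reachable from 0: [0, 2]. NO -> still a DAG (reorder needed).
Still a DAG? yes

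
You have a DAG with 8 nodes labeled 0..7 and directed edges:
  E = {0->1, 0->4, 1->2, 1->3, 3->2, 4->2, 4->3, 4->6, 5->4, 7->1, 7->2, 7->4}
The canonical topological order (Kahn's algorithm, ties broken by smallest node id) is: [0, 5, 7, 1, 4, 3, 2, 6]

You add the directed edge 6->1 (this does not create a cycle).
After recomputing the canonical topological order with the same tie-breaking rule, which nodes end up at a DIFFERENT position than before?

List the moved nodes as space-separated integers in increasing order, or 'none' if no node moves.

Answer: 1 2 3 4 6

Derivation:
Old toposort: [0, 5, 7, 1, 4, 3, 2, 6]
Added edge 6->1
Recompute Kahn (smallest-id tiebreak):
  initial in-degrees: [0, 3, 4, 2, 3, 0, 1, 0]
  ready (indeg=0): [0, 5, 7]
  pop 0: indeg[1]->2; indeg[4]->2 | ready=[5, 7] | order so far=[0]
  pop 5: indeg[4]->1 | ready=[7] | order so far=[0, 5]
  pop 7: indeg[1]->1; indeg[2]->3; indeg[4]->0 | ready=[4] | order so far=[0, 5, 7]
  pop 4: indeg[2]->2; indeg[3]->1; indeg[6]->0 | ready=[6] | order so far=[0, 5, 7, 4]
  pop 6: indeg[1]->0 | ready=[1] | order so far=[0, 5, 7, 4, 6]
  pop 1: indeg[2]->1; indeg[3]->0 | ready=[3] | order so far=[0, 5, 7, 4, 6, 1]
  pop 3: indeg[2]->0 | ready=[2] | order so far=[0, 5, 7, 4, 6, 1, 3]
  pop 2: no out-edges | ready=[] | order so far=[0, 5, 7, 4, 6, 1, 3, 2]
New canonical toposort: [0, 5, 7, 4, 6, 1, 3, 2]
Compare positions:
  Node 0: index 0 -> 0 (same)
  Node 1: index 3 -> 5 (moved)
  Node 2: index 6 -> 7 (moved)
  Node 3: index 5 -> 6 (moved)
  Node 4: index 4 -> 3 (moved)
  Node 5: index 1 -> 1 (same)
  Node 6: index 7 -> 4 (moved)
  Node 7: index 2 -> 2 (same)
Nodes that changed position: 1 2 3 4 6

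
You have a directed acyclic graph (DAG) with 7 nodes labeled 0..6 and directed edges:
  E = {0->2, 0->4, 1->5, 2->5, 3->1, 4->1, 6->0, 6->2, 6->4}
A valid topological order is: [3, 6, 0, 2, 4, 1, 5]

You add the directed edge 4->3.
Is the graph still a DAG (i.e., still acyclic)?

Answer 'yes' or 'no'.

Answer: yes

Derivation:
Given toposort: [3, 6, 0, 2, 4, 1, 5]
Position of 4: index 4; position of 3: index 0
New edge 4->3: backward (u after v in old order)
Backward edge: old toposort is now invalid. Check if this creates a cycle.
Does 3 already reach 4? Reachable from 3: [1, 3, 5]. NO -> still a DAG (reorder needed).
Still a DAG? yes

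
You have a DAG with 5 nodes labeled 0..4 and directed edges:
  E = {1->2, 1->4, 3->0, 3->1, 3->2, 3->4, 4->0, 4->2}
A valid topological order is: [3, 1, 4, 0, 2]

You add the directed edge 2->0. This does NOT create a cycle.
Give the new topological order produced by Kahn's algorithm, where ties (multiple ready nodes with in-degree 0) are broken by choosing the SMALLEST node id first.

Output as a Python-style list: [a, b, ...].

Answer: [3, 1, 4, 2, 0]

Derivation:
Old toposort: [3, 1, 4, 0, 2]
Added edge: 2->0
Position of 2 (4) > position of 0 (3). Must reorder: 2 must now come before 0.
Run Kahn's algorithm (break ties by smallest node id):
  initial in-degrees: [3, 1, 3, 0, 2]
  ready (indeg=0): [3]
  pop 3: indeg[0]->2; indeg[1]->0; indeg[2]->2; indeg[4]->1 | ready=[1] | order so far=[3]
  pop 1: indeg[2]->1; indeg[4]->0 | ready=[4] | order so far=[3, 1]
  pop 4: indeg[0]->1; indeg[2]->0 | ready=[2] | order so far=[3, 1, 4]
  pop 2: indeg[0]->0 | ready=[0] | order so far=[3, 1, 4, 2]
  pop 0: no out-edges | ready=[] | order so far=[3, 1, 4, 2, 0]
  Result: [3, 1, 4, 2, 0]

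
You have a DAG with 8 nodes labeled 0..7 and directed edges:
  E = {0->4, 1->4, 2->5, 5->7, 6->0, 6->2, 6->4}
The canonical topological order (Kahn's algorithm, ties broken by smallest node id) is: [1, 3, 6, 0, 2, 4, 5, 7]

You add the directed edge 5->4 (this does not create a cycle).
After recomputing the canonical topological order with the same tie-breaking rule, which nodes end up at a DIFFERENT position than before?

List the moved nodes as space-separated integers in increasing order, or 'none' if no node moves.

Old toposort: [1, 3, 6, 0, 2, 4, 5, 7]
Added edge 5->4
Recompute Kahn (smallest-id tiebreak):
  initial in-degrees: [1, 0, 1, 0, 4, 1, 0, 1]
  ready (indeg=0): [1, 3, 6]
  pop 1: indeg[4]->3 | ready=[3, 6] | order so far=[1]
  pop 3: no out-edges | ready=[6] | order so far=[1, 3]
  pop 6: indeg[0]->0; indeg[2]->0; indeg[4]->2 | ready=[0, 2] | order so far=[1, 3, 6]
  pop 0: indeg[4]->1 | ready=[2] | order so far=[1, 3, 6, 0]
  pop 2: indeg[5]->0 | ready=[5] | order so far=[1, 3, 6, 0, 2]
  pop 5: indeg[4]->0; indeg[7]->0 | ready=[4, 7] | order so far=[1, 3, 6, 0, 2, 5]
  pop 4: no out-edges | ready=[7] | order so far=[1, 3, 6, 0, 2, 5, 4]
  pop 7: no out-edges | ready=[] | order so far=[1, 3, 6, 0, 2, 5, 4, 7]
New canonical toposort: [1, 3, 6, 0, 2, 5, 4, 7]
Compare positions:
  Node 0: index 3 -> 3 (same)
  Node 1: index 0 -> 0 (same)
  Node 2: index 4 -> 4 (same)
  Node 3: index 1 -> 1 (same)
  Node 4: index 5 -> 6 (moved)
  Node 5: index 6 -> 5 (moved)
  Node 6: index 2 -> 2 (same)
  Node 7: index 7 -> 7 (same)
Nodes that changed position: 4 5

Answer: 4 5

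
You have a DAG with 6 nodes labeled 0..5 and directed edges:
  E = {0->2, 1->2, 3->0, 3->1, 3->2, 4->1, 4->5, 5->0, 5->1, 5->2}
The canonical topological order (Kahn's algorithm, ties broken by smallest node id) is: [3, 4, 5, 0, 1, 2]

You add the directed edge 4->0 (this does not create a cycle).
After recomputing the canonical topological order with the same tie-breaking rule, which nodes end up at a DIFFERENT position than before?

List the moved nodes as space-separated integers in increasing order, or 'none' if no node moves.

Answer: none

Derivation:
Old toposort: [3, 4, 5, 0, 1, 2]
Added edge 4->0
Recompute Kahn (smallest-id tiebreak):
  initial in-degrees: [3, 3, 4, 0, 0, 1]
  ready (indeg=0): [3, 4]
  pop 3: indeg[0]->2; indeg[1]->2; indeg[2]->3 | ready=[4] | order so far=[3]
  pop 4: indeg[0]->1; indeg[1]->1; indeg[5]->0 | ready=[5] | order so far=[3, 4]
  pop 5: indeg[0]->0; indeg[1]->0; indeg[2]->2 | ready=[0, 1] | order so far=[3, 4, 5]
  pop 0: indeg[2]->1 | ready=[1] | order so far=[3, 4, 5, 0]
  pop 1: indeg[2]->0 | ready=[2] | order so far=[3, 4, 5, 0, 1]
  pop 2: no out-edges | ready=[] | order so far=[3, 4, 5, 0, 1, 2]
New canonical toposort: [3, 4, 5, 0, 1, 2]
Compare positions:
  Node 0: index 3 -> 3 (same)
  Node 1: index 4 -> 4 (same)
  Node 2: index 5 -> 5 (same)
  Node 3: index 0 -> 0 (same)
  Node 4: index 1 -> 1 (same)
  Node 5: index 2 -> 2 (same)
Nodes that changed position: none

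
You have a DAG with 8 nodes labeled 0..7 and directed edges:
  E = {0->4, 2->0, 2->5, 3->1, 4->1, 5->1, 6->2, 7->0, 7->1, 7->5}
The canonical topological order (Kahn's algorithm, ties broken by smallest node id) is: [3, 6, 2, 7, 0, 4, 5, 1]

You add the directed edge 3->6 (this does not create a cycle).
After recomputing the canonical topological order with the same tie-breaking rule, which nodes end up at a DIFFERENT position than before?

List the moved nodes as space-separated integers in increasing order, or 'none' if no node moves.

Answer: none

Derivation:
Old toposort: [3, 6, 2, 7, 0, 4, 5, 1]
Added edge 3->6
Recompute Kahn (smallest-id tiebreak):
  initial in-degrees: [2, 4, 1, 0, 1, 2, 1, 0]
  ready (indeg=0): [3, 7]
  pop 3: indeg[1]->3; indeg[6]->0 | ready=[6, 7] | order so far=[3]
  pop 6: indeg[2]->0 | ready=[2, 7] | order so far=[3, 6]
  pop 2: indeg[0]->1; indeg[5]->1 | ready=[7] | order so far=[3, 6, 2]
  pop 7: indeg[0]->0; indeg[1]->2; indeg[5]->0 | ready=[0, 5] | order so far=[3, 6, 2, 7]
  pop 0: indeg[4]->0 | ready=[4, 5] | order so far=[3, 6, 2, 7, 0]
  pop 4: indeg[1]->1 | ready=[5] | order so far=[3, 6, 2, 7, 0, 4]
  pop 5: indeg[1]->0 | ready=[1] | order so far=[3, 6, 2, 7, 0, 4, 5]
  pop 1: no out-edges | ready=[] | order so far=[3, 6, 2, 7, 0, 4, 5, 1]
New canonical toposort: [3, 6, 2, 7, 0, 4, 5, 1]
Compare positions:
  Node 0: index 4 -> 4 (same)
  Node 1: index 7 -> 7 (same)
  Node 2: index 2 -> 2 (same)
  Node 3: index 0 -> 0 (same)
  Node 4: index 5 -> 5 (same)
  Node 5: index 6 -> 6 (same)
  Node 6: index 1 -> 1 (same)
  Node 7: index 3 -> 3 (same)
Nodes that changed position: none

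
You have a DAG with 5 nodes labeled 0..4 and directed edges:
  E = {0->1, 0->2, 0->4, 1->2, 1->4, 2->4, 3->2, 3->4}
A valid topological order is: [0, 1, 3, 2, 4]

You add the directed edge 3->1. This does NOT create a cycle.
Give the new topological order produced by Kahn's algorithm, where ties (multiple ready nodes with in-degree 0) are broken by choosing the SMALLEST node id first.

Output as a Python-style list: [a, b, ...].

Old toposort: [0, 1, 3, 2, 4]
Added edge: 3->1
Position of 3 (2) > position of 1 (1). Must reorder: 3 must now come before 1.
Run Kahn's algorithm (break ties by smallest node id):
  initial in-degrees: [0, 2, 3, 0, 4]
  ready (indeg=0): [0, 3]
  pop 0: indeg[1]->1; indeg[2]->2; indeg[4]->3 | ready=[3] | order so far=[0]
  pop 3: indeg[1]->0; indeg[2]->1; indeg[4]->2 | ready=[1] | order so far=[0, 3]
  pop 1: indeg[2]->0; indeg[4]->1 | ready=[2] | order so far=[0, 3, 1]
  pop 2: indeg[4]->0 | ready=[4] | order so far=[0, 3, 1, 2]
  pop 4: no out-edges | ready=[] | order so far=[0, 3, 1, 2, 4]
  Result: [0, 3, 1, 2, 4]

Answer: [0, 3, 1, 2, 4]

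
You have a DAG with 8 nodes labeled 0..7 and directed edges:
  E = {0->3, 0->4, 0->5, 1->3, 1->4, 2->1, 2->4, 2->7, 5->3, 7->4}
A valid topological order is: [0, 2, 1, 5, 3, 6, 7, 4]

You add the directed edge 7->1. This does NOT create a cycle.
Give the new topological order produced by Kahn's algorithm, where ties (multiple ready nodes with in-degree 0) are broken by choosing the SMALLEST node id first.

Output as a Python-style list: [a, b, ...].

Old toposort: [0, 2, 1, 5, 3, 6, 7, 4]
Added edge: 7->1
Position of 7 (6) > position of 1 (2). Must reorder: 7 must now come before 1.
Run Kahn's algorithm (break ties by smallest node id):
  initial in-degrees: [0, 2, 0, 3, 4, 1, 0, 1]
  ready (indeg=0): [0, 2, 6]
  pop 0: indeg[3]->2; indeg[4]->3; indeg[5]->0 | ready=[2, 5, 6] | order so far=[0]
  pop 2: indeg[1]->1; indeg[4]->2; indeg[7]->0 | ready=[5, 6, 7] | order so far=[0, 2]
  pop 5: indeg[3]->1 | ready=[6, 7] | order so far=[0, 2, 5]
  pop 6: no out-edges | ready=[7] | order so far=[0, 2, 5, 6]
  pop 7: indeg[1]->0; indeg[4]->1 | ready=[1] | order so far=[0, 2, 5, 6, 7]
  pop 1: indeg[3]->0; indeg[4]->0 | ready=[3, 4] | order so far=[0, 2, 5, 6, 7, 1]
  pop 3: no out-edges | ready=[4] | order so far=[0, 2, 5, 6, 7, 1, 3]
  pop 4: no out-edges | ready=[] | order so far=[0, 2, 5, 6, 7, 1, 3, 4]
  Result: [0, 2, 5, 6, 7, 1, 3, 4]

Answer: [0, 2, 5, 6, 7, 1, 3, 4]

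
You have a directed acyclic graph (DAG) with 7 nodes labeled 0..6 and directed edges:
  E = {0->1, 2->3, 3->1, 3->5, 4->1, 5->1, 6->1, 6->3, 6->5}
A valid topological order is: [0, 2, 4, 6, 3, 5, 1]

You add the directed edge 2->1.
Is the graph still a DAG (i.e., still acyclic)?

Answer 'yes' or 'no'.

Answer: yes

Derivation:
Given toposort: [0, 2, 4, 6, 3, 5, 1]
Position of 2: index 1; position of 1: index 6
New edge 2->1: forward
Forward edge: respects the existing order. Still a DAG, same toposort still valid.
Still a DAG? yes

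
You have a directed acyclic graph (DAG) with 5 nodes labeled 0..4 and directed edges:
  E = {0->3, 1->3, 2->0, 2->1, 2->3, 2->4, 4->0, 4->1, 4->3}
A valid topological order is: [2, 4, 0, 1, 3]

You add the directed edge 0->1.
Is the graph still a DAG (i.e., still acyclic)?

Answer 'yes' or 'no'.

Answer: yes

Derivation:
Given toposort: [2, 4, 0, 1, 3]
Position of 0: index 2; position of 1: index 3
New edge 0->1: forward
Forward edge: respects the existing order. Still a DAG, same toposort still valid.
Still a DAG? yes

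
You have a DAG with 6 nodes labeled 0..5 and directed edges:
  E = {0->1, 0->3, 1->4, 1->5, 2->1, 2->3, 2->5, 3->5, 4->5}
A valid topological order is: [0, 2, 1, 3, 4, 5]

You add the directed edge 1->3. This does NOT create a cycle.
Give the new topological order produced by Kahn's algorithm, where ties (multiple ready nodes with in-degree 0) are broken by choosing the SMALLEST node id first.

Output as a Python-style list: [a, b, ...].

Answer: [0, 2, 1, 3, 4, 5]

Derivation:
Old toposort: [0, 2, 1, 3, 4, 5]
Added edge: 1->3
Position of 1 (2) < position of 3 (3). Old order still valid.
Run Kahn's algorithm (break ties by smallest node id):
  initial in-degrees: [0, 2, 0, 3, 1, 4]
  ready (indeg=0): [0, 2]
  pop 0: indeg[1]->1; indeg[3]->2 | ready=[2] | order so far=[0]
  pop 2: indeg[1]->0; indeg[3]->1; indeg[5]->3 | ready=[1] | order so far=[0, 2]
  pop 1: indeg[3]->0; indeg[4]->0; indeg[5]->2 | ready=[3, 4] | order so far=[0, 2, 1]
  pop 3: indeg[5]->1 | ready=[4] | order so far=[0, 2, 1, 3]
  pop 4: indeg[5]->0 | ready=[5] | order so far=[0, 2, 1, 3, 4]
  pop 5: no out-edges | ready=[] | order so far=[0, 2, 1, 3, 4, 5]
  Result: [0, 2, 1, 3, 4, 5]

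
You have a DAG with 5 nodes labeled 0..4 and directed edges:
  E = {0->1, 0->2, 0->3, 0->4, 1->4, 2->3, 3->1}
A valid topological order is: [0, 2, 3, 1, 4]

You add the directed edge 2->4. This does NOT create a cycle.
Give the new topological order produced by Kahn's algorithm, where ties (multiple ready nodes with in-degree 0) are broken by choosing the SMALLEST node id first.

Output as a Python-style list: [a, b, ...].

Answer: [0, 2, 3, 1, 4]

Derivation:
Old toposort: [0, 2, 3, 1, 4]
Added edge: 2->4
Position of 2 (1) < position of 4 (4). Old order still valid.
Run Kahn's algorithm (break ties by smallest node id):
  initial in-degrees: [0, 2, 1, 2, 3]
  ready (indeg=0): [0]
  pop 0: indeg[1]->1; indeg[2]->0; indeg[3]->1; indeg[4]->2 | ready=[2] | order so far=[0]
  pop 2: indeg[3]->0; indeg[4]->1 | ready=[3] | order so far=[0, 2]
  pop 3: indeg[1]->0 | ready=[1] | order so far=[0, 2, 3]
  pop 1: indeg[4]->0 | ready=[4] | order so far=[0, 2, 3, 1]
  pop 4: no out-edges | ready=[] | order so far=[0, 2, 3, 1, 4]
  Result: [0, 2, 3, 1, 4]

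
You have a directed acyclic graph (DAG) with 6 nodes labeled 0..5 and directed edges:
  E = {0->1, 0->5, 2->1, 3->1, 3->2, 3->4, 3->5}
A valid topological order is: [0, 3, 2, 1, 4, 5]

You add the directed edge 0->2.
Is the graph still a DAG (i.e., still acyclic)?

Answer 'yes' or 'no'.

Answer: yes

Derivation:
Given toposort: [0, 3, 2, 1, 4, 5]
Position of 0: index 0; position of 2: index 2
New edge 0->2: forward
Forward edge: respects the existing order. Still a DAG, same toposort still valid.
Still a DAG? yes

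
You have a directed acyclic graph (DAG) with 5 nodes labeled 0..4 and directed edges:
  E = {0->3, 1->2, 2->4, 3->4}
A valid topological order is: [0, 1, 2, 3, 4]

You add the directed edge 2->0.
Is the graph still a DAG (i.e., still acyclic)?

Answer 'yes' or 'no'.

Answer: yes

Derivation:
Given toposort: [0, 1, 2, 3, 4]
Position of 2: index 2; position of 0: index 0
New edge 2->0: backward (u after v in old order)
Backward edge: old toposort is now invalid. Check if this creates a cycle.
Does 0 already reach 2? Reachable from 0: [0, 3, 4]. NO -> still a DAG (reorder needed).
Still a DAG? yes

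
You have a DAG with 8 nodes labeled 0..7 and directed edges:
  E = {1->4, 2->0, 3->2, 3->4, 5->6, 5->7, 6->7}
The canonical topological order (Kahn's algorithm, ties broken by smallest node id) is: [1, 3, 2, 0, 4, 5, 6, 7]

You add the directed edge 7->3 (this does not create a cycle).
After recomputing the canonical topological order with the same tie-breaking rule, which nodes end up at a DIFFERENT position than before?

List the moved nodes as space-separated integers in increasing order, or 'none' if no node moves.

Answer: 0 2 3 4 5 6 7

Derivation:
Old toposort: [1, 3, 2, 0, 4, 5, 6, 7]
Added edge 7->3
Recompute Kahn (smallest-id tiebreak):
  initial in-degrees: [1, 0, 1, 1, 2, 0, 1, 2]
  ready (indeg=0): [1, 5]
  pop 1: indeg[4]->1 | ready=[5] | order so far=[1]
  pop 5: indeg[6]->0; indeg[7]->1 | ready=[6] | order so far=[1, 5]
  pop 6: indeg[7]->0 | ready=[7] | order so far=[1, 5, 6]
  pop 7: indeg[3]->0 | ready=[3] | order so far=[1, 5, 6, 7]
  pop 3: indeg[2]->0; indeg[4]->0 | ready=[2, 4] | order so far=[1, 5, 6, 7, 3]
  pop 2: indeg[0]->0 | ready=[0, 4] | order so far=[1, 5, 6, 7, 3, 2]
  pop 0: no out-edges | ready=[4] | order so far=[1, 5, 6, 7, 3, 2, 0]
  pop 4: no out-edges | ready=[] | order so far=[1, 5, 6, 7, 3, 2, 0, 4]
New canonical toposort: [1, 5, 6, 7, 3, 2, 0, 4]
Compare positions:
  Node 0: index 3 -> 6 (moved)
  Node 1: index 0 -> 0 (same)
  Node 2: index 2 -> 5 (moved)
  Node 3: index 1 -> 4 (moved)
  Node 4: index 4 -> 7 (moved)
  Node 5: index 5 -> 1 (moved)
  Node 6: index 6 -> 2 (moved)
  Node 7: index 7 -> 3 (moved)
Nodes that changed position: 0 2 3 4 5 6 7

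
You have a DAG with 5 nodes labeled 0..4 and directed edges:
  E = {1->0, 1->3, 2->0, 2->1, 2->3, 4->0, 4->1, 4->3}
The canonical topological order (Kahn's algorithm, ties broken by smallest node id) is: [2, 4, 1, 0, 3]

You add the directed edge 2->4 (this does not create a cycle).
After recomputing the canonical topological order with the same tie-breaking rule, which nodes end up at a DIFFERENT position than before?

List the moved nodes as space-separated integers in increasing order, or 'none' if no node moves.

Answer: none

Derivation:
Old toposort: [2, 4, 1, 0, 3]
Added edge 2->4
Recompute Kahn (smallest-id tiebreak):
  initial in-degrees: [3, 2, 0, 3, 1]
  ready (indeg=0): [2]
  pop 2: indeg[0]->2; indeg[1]->1; indeg[3]->2; indeg[4]->0 | ready=[4] | order so far=[2]
  pop 4: indeg[0]->1; indeg[1]->0; indeg[3]->1 | ready=[1] | order so far=[2, 4]
  pop 1: indeg[0]->0; indeg[3]->0 | ready=[0, 3] | order so far=[2, 4, 1]
  pop 0: no out-edges | ready=[3] | order so far=[2, 4, 1, 0]
  pop 3: no out-edges | ready=[] | order so far=[2, 4, 1, 0, 3]
New canonical toposort: [2, 4, 1, 0, 3]
Compare positions:
  Node 0: index 3 -> 3 (same)
  Node 1: index 2 -> 2 (same)
  Node 2: index 0 -> 0 (same)
  Node 3: index 4 -> 4 (same)
  Node 4: index 1 -> 1 (same)
Nodes that changed position: none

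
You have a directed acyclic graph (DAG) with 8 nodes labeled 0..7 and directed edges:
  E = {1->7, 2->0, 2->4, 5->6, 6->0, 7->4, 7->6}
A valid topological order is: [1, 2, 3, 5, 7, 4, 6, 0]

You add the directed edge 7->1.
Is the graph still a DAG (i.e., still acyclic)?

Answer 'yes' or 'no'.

Given toposort: [1, 2, 3, 5, 7, 4, 6, 0]
Position of 7: index 4; position of 1: index 0
New edge 7->1: backward (u after v in old order)
Backward edge: old toposort is now invalid. Check if this creates a cycle.
Does 1 already reach 7? Reachable from 1: [0, 1, 4, 6, 7]. YES -> cycle!
Still a DAG? no

Answer: no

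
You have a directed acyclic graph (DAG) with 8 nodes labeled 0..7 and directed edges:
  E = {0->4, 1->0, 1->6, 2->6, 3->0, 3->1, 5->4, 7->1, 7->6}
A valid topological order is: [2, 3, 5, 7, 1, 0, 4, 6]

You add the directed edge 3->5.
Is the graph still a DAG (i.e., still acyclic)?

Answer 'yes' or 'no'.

Given toposort: [2, 3, 5, 7, 1, 0, 4, 6]
Position of 3: index 1; position of 5: index 2
New edge 3->5: forward
Forward edge: respects the existing order. Still a DAG, same toposort still valid.
Still a DAG? yes

Answer: yes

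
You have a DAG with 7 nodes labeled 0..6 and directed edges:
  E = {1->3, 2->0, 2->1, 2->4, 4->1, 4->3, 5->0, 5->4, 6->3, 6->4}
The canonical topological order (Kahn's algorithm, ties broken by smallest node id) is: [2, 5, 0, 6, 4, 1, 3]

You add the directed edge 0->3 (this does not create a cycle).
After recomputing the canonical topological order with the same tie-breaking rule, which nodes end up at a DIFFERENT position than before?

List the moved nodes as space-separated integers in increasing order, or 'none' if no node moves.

Old toposort: [2, 5, 0, 6, 4, 1, 3]
Added edge 0->3
Recompute Kahn (smallest-id tiebreak):
  initial in-degrees: [2, 2, 0, 4, 3, 0, 0]
  ready (indeg=0): [2, 5, 6]
  pop 2: indeg[0]->1; indeg[1]->1; indeg[4]->2 | ready=[5, 6] | order so far=[2]
  pop 5: indeg[0]->0; indeg[4]->1 | ready=[0, 6] | order so far=[2, 5]
  pop 0: indeg[3]->3 | ready=[6] | order so far=[2, 5, 0]
  pop 6: indeg[3]->2; indeg[4]->0 | ready=[4] | order so far=[2, 5, 0, 6]
  pop 4: indeg[1]->0; indeg[3]->1 | ready=[1] | order so far=[2, 5, 0, 6, 4]
  pop 1: indeg[3]->0 | ready=[3] | order so far=[2, 5, 0, 6, 4, 1]
  pop 3: no out-edges | ready=[] | order so far=[2, 5, 0, 6, 4, 1, 3]
New canonical toposort: [2, 5, 0, 6, 4, 1, 3]
Compare positions:
  Node 0: index 2 -> 2 (same)
  Node 1: index 5 -> 5 (same)
  Node 2: index 0 -> 0 (same)
  Node 3: index 6 -> 6 (same)
  Node 4: index 4 -> 4 (same)
  Node 5: index 1 -> 1 (same)
  Node 6: index 3 -> 3 (same)
Nodes that changed position: none

Answer: none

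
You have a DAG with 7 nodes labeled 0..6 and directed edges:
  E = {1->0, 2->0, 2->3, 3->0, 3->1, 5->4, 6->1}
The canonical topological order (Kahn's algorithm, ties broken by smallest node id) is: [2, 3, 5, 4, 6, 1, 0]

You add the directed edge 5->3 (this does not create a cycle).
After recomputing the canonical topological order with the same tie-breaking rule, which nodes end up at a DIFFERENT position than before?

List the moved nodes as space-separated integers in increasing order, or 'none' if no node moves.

Answer: 3 5

Derivation:
Old toposort: [2, 3, 5, 4, 6, 1, 0]
Added edge 5->3
Recompute Kahn (smallest-id tiebreak):
  initial in-degrees: [3, 2, 0, 2, 1, 0, 0]
  ready (indeg=0): [2, 5, 6]
  pop 2: indeg[0]->2; indeg[3]->1 | ready=[5, 6] | order so far=[2]
  pop 5: indeg[3]->0; indeg[4]->0 | ready=[3, 4, 6] | order so far=[2, 5]
  pop 3: indeg[0]->1; indeg[1]->1 | ready=[4, 6] | order so far=[2, 5, 3]
  pop 4: no out-edges | ready=[6] | order so far=[2, 5, 3, 4]
  pop 6: indeg[1]->0 | ready=[1] | order so far=[2, 5, 3, 4, 6]
  pop 1: indeg[0]->0 | ready=[0] | order so far=[2, 5, 3, 4, 6, 1]
  pop 0: no out-edges | ready=[] | order so far=[2, 5, 3, 4, 6, 1, 0]
New canonical toposort: [2, 5, 3, 4, 6, 1, 0]
Compare positions:
  Node 0: index 6 -> 6 (same)
  Node 1: index 5 -> 5 (same)
  Node 2: index 0 -> 0 (same)
  Node 3: index 1 -> 2 (moved)
  Node 4: index 3 -> 3 (same)
  Node 5: index 2 -> 1 (moved)
  Node 6: index 4 -> 4 (same)
Nodes that changed position: 3 5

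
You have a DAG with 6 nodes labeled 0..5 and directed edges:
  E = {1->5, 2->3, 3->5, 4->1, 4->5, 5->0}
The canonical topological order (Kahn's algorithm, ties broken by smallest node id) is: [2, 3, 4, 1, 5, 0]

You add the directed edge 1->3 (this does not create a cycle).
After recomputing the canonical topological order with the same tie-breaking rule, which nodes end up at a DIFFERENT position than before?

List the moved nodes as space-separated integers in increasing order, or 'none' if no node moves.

Old toposort: [2, 3, 4, 1, 5, 0]
Added edge 1->3
Recompute Kahn (smallest-id tiebreak):
  initial in-degrees: [1, 1, 0, 2, 0, 3]
  ready (indeg=0): [2, 4]
  pop 2: indeg[3]->1 | ready=[4] | order so far=[2]
  pop 4: indeg[1]->0; indeg[5]->2 | ready=[1] | order so far=[2, 4]
  pop 1: indeg[3]->0; indeg[5]->1 | ready=[3] | order so far=[2, 4, 1]
  pop 3: indeg[5]->0 | ready=[5] | order so far=[2, 4, 1, 3]
  pop 5: indeg[0]->0 | ready=[0] | order so far=[2, 4, 1, 3, 5]
  pop 0: no out-edges | ready=[] | order so far=[2, 4, 1, 3, 5, 0]
New canonical toposort: [2, 4, 1, 3, 5, 0]
Compare positions:
  Node 0: index 5 -> 5 (same)
  Node 1: index 3 -> 2 (moved)
  Node 2: index 0 -> 0 (same)
  Node 3: index 1 -> 3 (moved)
  Node 4: index 2 -> 1 (moved)
  Node 5: index 4 -> 4 (same)
Nodes that changed position: 1 3 4

Answer: 1 3 4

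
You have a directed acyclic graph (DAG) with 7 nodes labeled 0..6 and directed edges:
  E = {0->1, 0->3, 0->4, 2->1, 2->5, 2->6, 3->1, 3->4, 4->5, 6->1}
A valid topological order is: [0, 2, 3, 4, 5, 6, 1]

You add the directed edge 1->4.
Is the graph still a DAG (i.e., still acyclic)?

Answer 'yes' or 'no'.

Given toposort: [0, 2, 3, 4, 5, 6, 1]
Position of 1: index 6; position of 4: index 3
New edge 1->4: backward (u after v in old order)
Backward edge: old toposort is now invalid. Check if this creates a cycle.
Does 4 already reach 1? Reachable from 4: [4, 5]. NO -> still a DAG (reorder needed).
Still a DAG? yes

Answer: yes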